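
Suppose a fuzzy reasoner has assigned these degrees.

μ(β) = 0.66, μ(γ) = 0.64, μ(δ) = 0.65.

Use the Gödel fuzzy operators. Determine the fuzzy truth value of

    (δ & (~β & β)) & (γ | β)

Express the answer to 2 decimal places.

0.34

~β = 1 − 0.66 = 0.34
~β & β = min(a, b) on (0.34, 0.66) = 0.34
δ & (~β & β) = min(a, b) on (0.65, 0.34) = 0.34
γ | β = max(a, b) on (0.64, 0.66) = 0.66
(δ & (~β & β)) & (γ | β) = min(a, b) on (0.34, 0.66) = 0.34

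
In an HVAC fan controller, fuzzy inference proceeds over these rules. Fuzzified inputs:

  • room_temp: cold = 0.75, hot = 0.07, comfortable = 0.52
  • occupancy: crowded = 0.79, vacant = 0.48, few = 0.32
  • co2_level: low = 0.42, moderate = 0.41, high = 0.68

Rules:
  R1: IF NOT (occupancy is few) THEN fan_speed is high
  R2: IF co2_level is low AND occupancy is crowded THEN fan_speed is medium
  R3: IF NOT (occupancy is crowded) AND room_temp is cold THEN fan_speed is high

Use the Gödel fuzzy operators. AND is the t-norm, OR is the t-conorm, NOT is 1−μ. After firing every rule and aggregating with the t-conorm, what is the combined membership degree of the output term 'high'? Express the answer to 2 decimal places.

R1: ¬few=1−0.32=0.68 → w = 0.68
R2: low=0.42, crowded=0.79; AND[min(a, b)] → w = 0.42
R3: ¬crowded=1−0.79=0.21, cold=0.75; AND[min(a, b)] → w = 0.21
Rules with consequent 'high': {R1, R3} → strengths 0.68, 0.21
Aggregate via t-conorm [max(a, b)]: 0.68

0.68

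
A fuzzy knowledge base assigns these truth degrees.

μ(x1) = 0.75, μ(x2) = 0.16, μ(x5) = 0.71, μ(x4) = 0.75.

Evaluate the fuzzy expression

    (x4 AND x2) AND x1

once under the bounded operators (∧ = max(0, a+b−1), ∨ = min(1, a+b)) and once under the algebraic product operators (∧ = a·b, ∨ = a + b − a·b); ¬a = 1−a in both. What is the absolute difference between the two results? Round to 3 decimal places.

Under bounded:
  x4 AND x2 = max(0, a+b−1) on (0.75, 0.16) = 0.00
  (x4 AND x2) AND x1 = max(0, a+b−1) on (0.00, 0.75) = 0.00
  → value = 0.0000
Under algebraic product:
  x4 AND x2 = a·b on (0.7500, 0.1600) = 0.1200
  (x4 AND x2) AND x1 = a·b on (0.1200, 0.7500) = 0.0900
  → value = 0.0900
|0.0000 − 0.0900| = 0.090

0.090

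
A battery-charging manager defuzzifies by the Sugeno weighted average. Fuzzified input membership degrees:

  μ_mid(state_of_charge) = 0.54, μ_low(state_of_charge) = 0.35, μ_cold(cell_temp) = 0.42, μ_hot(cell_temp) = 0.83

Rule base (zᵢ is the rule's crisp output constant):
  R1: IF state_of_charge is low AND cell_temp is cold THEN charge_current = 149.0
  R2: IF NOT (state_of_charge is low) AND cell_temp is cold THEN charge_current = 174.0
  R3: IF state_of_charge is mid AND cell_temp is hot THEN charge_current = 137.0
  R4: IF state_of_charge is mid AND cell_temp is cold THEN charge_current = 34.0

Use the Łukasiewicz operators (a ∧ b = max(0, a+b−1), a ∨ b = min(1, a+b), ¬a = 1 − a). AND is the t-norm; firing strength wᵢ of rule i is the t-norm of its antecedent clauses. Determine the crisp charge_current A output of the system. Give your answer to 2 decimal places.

R1 (z=149.0): low=0.35, cold=0.42; AND[max(0, a+b−1)] → w = 0.00
R2 (z=174.0): ¬low=1−0.35=0.65, cold=0.42; AND[max(0, a+b−1)] → w = 0.07
R3 (z=137.0): mid=0.54, hot=0.83; AND[max(0, a+b−1)] → w = 0.37
R4 (z=34.0): mid=0.54, cold=0.42; AND[max(0, a+b−1)] → w = 0.00
Weighted average = (0.00·149.0 + 0.07·174.0 + 0.37·137.0 + 0.00·34.0) / (0.00 + 0.07 + 0.37 + 0.00)
  = 62.8700 / 0.4400 = 142.89

142.89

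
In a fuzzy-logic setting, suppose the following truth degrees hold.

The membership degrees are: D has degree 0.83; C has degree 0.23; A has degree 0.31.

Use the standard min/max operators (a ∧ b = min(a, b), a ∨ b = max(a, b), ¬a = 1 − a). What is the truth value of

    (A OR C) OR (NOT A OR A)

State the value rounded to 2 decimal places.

A OR C = max(a, b) on (0.31, 0.23) = 0.31
NOT A = 1 − 0.31 = 0.69
NOT A OR A = max(a, b) on (0.69, 0.31) = 0.69
(A OR C) OR (NOT A OR A) = max(a, b) on (0.31, 0.69) = 0.69

0.69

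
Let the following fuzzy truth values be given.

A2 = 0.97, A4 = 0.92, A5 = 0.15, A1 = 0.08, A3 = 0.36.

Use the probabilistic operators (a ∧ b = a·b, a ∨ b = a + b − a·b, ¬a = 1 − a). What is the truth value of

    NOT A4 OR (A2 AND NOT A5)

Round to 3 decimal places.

0.839

NOT A4 = 1 − 0.9200 = 0.0800
NOT A5 = 1 − 0.1500 = 0.8500
A2 AND NOT A5 = a·b on (0.9700, 0.8500) = 0.8245
NOT A4 OR (A2 AND NOT A5) = a + b − a·b on (0.0800, 0.8245) = 0.8385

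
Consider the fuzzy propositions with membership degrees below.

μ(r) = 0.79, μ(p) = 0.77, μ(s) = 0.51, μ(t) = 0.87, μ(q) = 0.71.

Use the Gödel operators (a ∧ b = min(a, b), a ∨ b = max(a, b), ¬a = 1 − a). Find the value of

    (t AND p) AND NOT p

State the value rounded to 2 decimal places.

0.23

t AND p = min(a, b) on (0.87, 0.77) = 0.77
NOT p = 1 − 0.77 = 0.23
(t AND p) AND NOT p = min(a, b) on (0.77, 0.23) = 0.23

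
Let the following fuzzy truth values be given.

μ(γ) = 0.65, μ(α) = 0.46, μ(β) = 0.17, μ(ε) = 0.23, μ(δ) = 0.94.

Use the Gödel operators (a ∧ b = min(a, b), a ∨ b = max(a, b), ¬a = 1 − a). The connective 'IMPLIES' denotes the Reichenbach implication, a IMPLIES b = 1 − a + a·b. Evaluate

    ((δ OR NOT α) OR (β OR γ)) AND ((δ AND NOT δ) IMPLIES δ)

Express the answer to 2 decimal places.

0.94

NOT α = 1 − 0.46 = 0.54
δ OR NOT α = max(a, b) on (0.94, 0.54) = 0.94
β OR γ = max(a, b) on (0.17, 0.65) = 0.65
(δ OR NOT α) OR (β OR γ) = max(a, b) on (0.94, 0.65) = 0.94
NOT δ = 1 − 0.94 = 0.06
δ AND NOT δ = min(a, b) on (0.94, 0.06) = 0.06
(δ AND NOT δ) IMPLIES δ  [Reichenbach: 1 − a + a·b] with a=0.06, b=0.94 → 1.00
((δ OR NOT α) OR (β OR γ)) AND ((δ AND NOT δ) IMPLIES δ) = min(a, b) on (0.94, 1.00) = 0.94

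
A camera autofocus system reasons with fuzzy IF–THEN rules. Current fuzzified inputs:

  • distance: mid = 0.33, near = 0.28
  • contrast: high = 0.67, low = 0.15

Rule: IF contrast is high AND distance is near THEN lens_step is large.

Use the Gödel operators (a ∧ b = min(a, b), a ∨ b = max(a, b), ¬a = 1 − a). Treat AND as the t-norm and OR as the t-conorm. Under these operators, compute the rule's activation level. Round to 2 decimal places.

firing strength: high=0.67, near=0.28; AND[min(a, b)] → w = 0.28

0.28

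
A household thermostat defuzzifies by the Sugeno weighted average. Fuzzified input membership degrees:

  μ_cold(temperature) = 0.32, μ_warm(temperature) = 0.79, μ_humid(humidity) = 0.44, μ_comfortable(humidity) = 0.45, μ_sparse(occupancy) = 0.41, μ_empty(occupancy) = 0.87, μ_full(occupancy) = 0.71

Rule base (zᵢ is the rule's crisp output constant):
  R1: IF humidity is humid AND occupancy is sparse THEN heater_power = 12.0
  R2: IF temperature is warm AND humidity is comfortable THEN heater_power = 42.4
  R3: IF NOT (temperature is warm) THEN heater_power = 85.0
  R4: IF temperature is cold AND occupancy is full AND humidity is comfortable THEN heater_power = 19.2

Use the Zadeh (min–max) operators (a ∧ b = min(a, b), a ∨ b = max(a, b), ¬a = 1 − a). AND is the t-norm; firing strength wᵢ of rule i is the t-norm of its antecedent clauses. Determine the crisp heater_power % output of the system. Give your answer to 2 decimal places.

R1 (z=12.0): humid=0.44, sparse=0.41; AND[min(a, b)] → w = 0.41
R2 (z=42.4): warm=0.79, comfortable=0.45; AND[min(a, b)] → w = 0.45
R3 (z=85.0): ¬warm=1−0.79=0.21 → w = 0.21
R4 (z=19.2): cold=0.32, full=0.71, comfortable=0.45; AND[min(a, b)] → w = 0.32
Weighted average = (0.41·12.0 + 0.45·42.4 + 0.21·85.0 + 0.32·19.2) / (0.41 + 0.45 + 0.21 + 0.32)
  = 47.9940 / 1.3900 = 34.53

34.53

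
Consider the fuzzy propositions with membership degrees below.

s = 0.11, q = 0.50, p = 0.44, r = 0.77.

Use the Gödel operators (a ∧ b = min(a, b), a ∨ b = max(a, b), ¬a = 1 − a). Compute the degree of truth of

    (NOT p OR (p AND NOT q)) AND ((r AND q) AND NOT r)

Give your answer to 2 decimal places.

NOT p = 1 − 0.44 = 0.56
NOT q = 1 − 0.50 = 0.50
p AND NOT q = min(a, b) on (0.44, 0.50) = 0.44
NOT p OR (p AND NOT q) = max(a, b) on (0.56, 0.44) = 0.56
r AND q = min(a, b) on (0.77, 0.50) = 0.50
NOT r = 1 − 0.77 = 0.23
(r AND q) AND NOT r = min(a, b) on (0.50, 0.23) = 0.23
(NOT p OR (p AND NOT q)) AND ((r AND q) AND NOT r) = min(a, b) on (0.56, 0.23) = 0.23

0.23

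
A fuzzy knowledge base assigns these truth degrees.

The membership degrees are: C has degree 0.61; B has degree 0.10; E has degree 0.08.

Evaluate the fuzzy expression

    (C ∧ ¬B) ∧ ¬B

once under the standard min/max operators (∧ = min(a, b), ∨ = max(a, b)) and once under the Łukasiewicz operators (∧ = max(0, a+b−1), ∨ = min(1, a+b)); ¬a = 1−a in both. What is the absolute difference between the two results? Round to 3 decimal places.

Under standard min/max:
  ¬B = 1 − 0.10 = 0.90
  C ∧ ¬B = min(a, b) on (0.61, 0.90) = 0.61
  ¬B = 1 − 0.10 = 0.90
  (C ∧ ¬B) ∧ ¬B = min(a, b) on (0.61, 0.90) = 0.61
  → value = 0.6100
Under Łukasiewicz:
  ¬B = 1 − 0.10 = 0.90
  C ∧ ¬B = max(0, a+b−1) on (0.61, 0.90) = 0.51
  ¬B = 1 − 0.10 = 0.90
  (C ∧ ¬B) ∧ ¬B = max(0, a+b−1) on (0.51, 0.90) = 0.41
  → value = 0.4100
|0.6100 − 0.4100| = 0.200

0.200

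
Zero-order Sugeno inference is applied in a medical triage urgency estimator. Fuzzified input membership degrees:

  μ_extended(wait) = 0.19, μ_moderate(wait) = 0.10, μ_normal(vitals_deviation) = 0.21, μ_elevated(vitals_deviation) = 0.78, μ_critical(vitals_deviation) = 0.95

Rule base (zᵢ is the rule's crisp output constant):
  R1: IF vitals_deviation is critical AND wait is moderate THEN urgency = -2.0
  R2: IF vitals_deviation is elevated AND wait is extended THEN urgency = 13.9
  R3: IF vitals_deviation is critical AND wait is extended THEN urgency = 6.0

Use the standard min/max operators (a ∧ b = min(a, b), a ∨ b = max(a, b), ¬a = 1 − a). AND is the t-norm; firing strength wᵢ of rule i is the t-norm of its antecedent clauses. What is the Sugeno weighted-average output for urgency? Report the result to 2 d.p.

R1 (z=-2.0): critical=0.95, moderate=0.10; AND[min(a, b)] → w = 0.10
R2 (z=13.9): elevated=0.78, extended=0.19; AND[min(a, b)] → w = 0.19
R3 (z=6.0): critical=0.95, extended=0.19; AND[min(a, b)] → w = 0.19
Weighted average = (0.10·-2.0 + 0.19·13.9 + 0.19·6.0) / (0.10 + 0.19 + 0.19)
  = 3.5810 / 0.4800 = 7.46

7.46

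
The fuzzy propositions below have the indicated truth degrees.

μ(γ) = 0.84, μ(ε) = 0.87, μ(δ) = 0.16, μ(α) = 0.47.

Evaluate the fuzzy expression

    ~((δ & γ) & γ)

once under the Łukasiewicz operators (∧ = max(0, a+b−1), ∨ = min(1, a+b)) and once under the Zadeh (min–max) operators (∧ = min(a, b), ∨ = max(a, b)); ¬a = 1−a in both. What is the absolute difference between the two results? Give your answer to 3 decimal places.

0.160

Under Łukasiewicz:
  δ & γ = max(0, a+b−1) on (0.16, 0.84) = 0.00
  (δ & γ) & γ = max(0, a+b−1) on (0.00, 0.84) = 0.00
  ~((δ & γ) & γ) = 1 − 0.00 = 1.00
  → value = 1.0000
Under Zadeh (min–max):
  δ & γ = min(a, b) on (0.16, 0.84) = 0.16
  (δ & γ) & γ = min(a, b) on (0.16, 0.84) = 0.16
  ~((δ & γ) & γ) = 1 − 0.16 = 0.84
  → value = 0.8400
|1.0000 − 0.8400| = 0.160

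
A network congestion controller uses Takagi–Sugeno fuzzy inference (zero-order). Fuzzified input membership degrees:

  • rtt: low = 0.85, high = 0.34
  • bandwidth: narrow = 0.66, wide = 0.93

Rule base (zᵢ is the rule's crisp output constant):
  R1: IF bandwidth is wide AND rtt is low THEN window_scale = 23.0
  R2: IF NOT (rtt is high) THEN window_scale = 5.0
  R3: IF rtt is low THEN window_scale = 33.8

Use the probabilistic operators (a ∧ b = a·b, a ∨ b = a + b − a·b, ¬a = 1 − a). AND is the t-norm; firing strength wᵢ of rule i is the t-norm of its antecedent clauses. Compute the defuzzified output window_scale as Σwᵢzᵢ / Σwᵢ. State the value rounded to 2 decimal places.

R1 (z=23.0): wide=0.93, low=0.85; AND[a·b] → w = 0.7905
R2 (z=5.0): ¬high=1−0.34=0.66 → w = 0.6600
R3 (z=33.8): low=0.85 → w = 0.8500
Weighted average = (0.7905·23.0 + 0.6600·5.0 + 0.8500·33.8) / (0.7905 + 0.6600 + 0.8500)
  = 50.2115 / 2.3005 = 21.83

21.83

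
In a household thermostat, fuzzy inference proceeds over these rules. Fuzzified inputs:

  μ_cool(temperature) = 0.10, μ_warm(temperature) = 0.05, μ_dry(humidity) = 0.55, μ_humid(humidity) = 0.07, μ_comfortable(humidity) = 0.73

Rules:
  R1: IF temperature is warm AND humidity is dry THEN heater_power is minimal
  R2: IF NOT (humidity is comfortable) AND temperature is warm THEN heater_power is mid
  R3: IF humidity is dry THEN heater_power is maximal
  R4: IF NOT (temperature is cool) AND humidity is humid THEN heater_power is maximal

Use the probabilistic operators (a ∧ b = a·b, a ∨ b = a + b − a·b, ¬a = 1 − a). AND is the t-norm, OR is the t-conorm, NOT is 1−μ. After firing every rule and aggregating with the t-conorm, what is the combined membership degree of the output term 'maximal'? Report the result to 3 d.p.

0.578

R1: warm=0.05, dry=0.55; AND[a·b] → w = 0.0275
R2: ¬comfortable=1−0.73=0.27, warm=0.05; AND[a·b] → w = 0.0135
R3: dry=0.55 → w = 0.5500
R4: ¬cool=1−0.10=0.90, humid=0.07; AND[a·b] → w = 0.0630
Rules with consequent 'maximal': {R3, R4} → strengths 0.5500, 0.0630
Aggregate via t-conorm [a + b − a·b]: 0.5784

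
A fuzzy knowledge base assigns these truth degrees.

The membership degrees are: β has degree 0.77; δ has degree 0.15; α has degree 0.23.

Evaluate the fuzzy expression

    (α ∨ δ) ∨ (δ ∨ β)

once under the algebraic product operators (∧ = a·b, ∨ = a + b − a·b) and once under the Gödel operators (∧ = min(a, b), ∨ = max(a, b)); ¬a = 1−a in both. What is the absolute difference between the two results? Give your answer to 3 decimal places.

0.102

Under algebraic product:
  α ∨ δ = a + b − a·b on (0.2300, 0.1500) = 0.3455
  δ ∨ β = a + b − a·b on (0.1500, 0.7700) = 0.8045
  (α ∨ δ) ∨ (δ ∨ β) = a + b − a·b on (0.3455, 0.8045) = 0.8720
  → value = 0.8720
Under Gödel:
  α ∨ δ = max(a, b) on (0.23, 0.15) = 0.23
  δ ∨ β = max(a, b) on (0.15, 0.77) = 0.77
  (α ∨ δ) ∨ (δ ∨ β) = max(a, b) on (0.23, 0.77) = 0.77
  → value = 0.7700
|0.8720 − 0.7700| = 0.102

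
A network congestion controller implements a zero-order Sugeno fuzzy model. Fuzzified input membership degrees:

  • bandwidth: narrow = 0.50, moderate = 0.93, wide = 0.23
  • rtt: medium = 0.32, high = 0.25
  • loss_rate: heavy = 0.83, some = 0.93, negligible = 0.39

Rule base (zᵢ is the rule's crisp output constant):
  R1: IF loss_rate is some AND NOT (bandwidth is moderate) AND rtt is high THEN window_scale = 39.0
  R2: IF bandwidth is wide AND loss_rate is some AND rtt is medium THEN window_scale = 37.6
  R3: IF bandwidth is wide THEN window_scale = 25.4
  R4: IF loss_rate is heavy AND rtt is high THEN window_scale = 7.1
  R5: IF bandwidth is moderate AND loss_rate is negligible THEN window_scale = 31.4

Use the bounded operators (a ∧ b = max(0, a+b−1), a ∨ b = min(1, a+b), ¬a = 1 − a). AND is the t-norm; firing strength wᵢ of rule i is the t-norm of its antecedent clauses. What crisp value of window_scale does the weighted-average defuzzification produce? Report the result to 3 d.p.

R1 (z=39.0): some=0.93, ¬moderate=1−0.93=0.07, high=0.25; AND[max(0, a+b−1)] → w = 0.00
R2 (z=37.6): wide=0.23, some=0.93, medium=0.32; AND[max(0, a+b−1)] → w = 0.00
R3 (z=25.4): wide=0.23 → w = 0.23
R4 (z=7.1): heavy=0.83, high=0.25; AND[max(0, a+b−1)] → w = 0.08
R5 (z=31.4): moderate=0.93, negligible=0.39; AND[max(0, a+b−1)] → w = 0.32
Weighted average = (0.00·39.0 + 0.00·37.6 + 0.23·25.4 + 0.08·7.1 + 0.32·31.4) / (0.00 + 0.00 + 0.23 + 0.08 + 0.32)
  = 16.4580 / 0.6300 = 26.124

26.124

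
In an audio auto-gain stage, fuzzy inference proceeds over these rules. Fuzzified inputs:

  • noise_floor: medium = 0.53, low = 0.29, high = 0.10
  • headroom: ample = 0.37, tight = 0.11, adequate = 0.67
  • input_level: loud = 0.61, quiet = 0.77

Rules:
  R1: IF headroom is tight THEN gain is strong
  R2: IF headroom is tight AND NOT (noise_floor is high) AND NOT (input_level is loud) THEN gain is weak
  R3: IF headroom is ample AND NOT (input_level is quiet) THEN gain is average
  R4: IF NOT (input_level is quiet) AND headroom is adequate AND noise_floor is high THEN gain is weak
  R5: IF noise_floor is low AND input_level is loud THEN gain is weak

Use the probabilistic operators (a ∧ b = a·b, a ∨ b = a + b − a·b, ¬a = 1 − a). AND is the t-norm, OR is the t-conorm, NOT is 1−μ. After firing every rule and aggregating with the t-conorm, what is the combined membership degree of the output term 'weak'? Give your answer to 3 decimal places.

R1: tight=0.11 → w = 0.1100
R2: tight=0.11, ¬high=1−0.10=0.90, ¬loud=1−0.61=0.39; AND[a·b] → w = 0.0386
R3: ample=0.37, ¬quiet=1−0.77=0.23; AND[a·b] → w = 0.0851
R4: ¬quiet=1−0.77=0.23, adequate=0.67, high=0.10; AND[a·b] → w = 0.0154
R5: low=0.29, loud=0.61; AND[a·b] → w = 0.1769
Rules with consequent 'weak': {R2, R4, R5} → strengths 0.0386, 0.0154, 0.1769
Aggregate via t-conorm [a + b − a·b]: 0.2209

0.221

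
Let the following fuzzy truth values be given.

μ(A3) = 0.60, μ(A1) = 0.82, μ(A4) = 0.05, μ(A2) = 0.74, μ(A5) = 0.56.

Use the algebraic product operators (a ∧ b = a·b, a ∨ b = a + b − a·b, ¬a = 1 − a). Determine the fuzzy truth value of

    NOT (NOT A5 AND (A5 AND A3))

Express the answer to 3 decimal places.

0.852

NOT A5 = 1 − 0.5600 = 0.4400
A5 AND A3 = a·b on (0.5600, 0.6000) = 0.3360
NOT A5 AND (A5 AND A3) = a·b on (0.4400, 0.3360) = 0.1478
NOT (NOT A5 AND (A5 AND A3)) = 1 − 0.1478 = 0.8522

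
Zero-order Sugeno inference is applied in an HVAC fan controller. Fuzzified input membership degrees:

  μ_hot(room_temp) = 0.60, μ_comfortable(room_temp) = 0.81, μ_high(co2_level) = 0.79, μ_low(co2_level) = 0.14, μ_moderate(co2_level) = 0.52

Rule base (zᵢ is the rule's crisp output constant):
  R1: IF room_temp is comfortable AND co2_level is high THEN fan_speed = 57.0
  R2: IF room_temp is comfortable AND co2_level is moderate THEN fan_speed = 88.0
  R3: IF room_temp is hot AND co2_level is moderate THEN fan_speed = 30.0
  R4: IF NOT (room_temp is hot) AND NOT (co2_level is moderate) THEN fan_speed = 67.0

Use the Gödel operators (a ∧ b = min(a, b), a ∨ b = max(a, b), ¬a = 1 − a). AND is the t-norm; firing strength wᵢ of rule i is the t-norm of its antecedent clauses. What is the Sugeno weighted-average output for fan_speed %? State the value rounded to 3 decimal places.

59.726

R1 (z=57.0): comfortable=0.81, high=0.79; AND[min(a, b)] → w = 0.79
R2 (z=88.0): comfortable=0.81, moderate=0.52; AND[min(a, b)] → w = 0.52
R3 (z=30.0): hot=0.60, moderate=0.52; AND[min(a, b)] → w = 0.52
R4 (z=67.0): ¬hot=1−0.60=0.40, ¬moderate=1−0.52=0.48; AND[min(a, b)] → w = 0.40
Weighted average = (0.79·57.0 + 0.52·88.0 + 0.52·30.0 + 0.40·67.0) / (0.79 + 0.52 + 0.52 + 0.40)
  = 133.1900 / 2.2300 = 59.726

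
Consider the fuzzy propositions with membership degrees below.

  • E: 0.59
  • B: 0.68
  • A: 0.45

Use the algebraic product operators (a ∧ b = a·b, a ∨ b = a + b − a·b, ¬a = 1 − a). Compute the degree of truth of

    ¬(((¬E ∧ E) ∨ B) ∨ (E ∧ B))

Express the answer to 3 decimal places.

¬E = 1 − 0.5900 = 0.4100
¬E ∧ E = a·b on (0.4100, 0.5900) = 0.2419
(¬E ∧ E) ∨ B = a + b − a·b on (0.2419, 0.6800) = 0.7574
E ∧ B = a·b on (0.5900, 0.6800) = 0.4012
((¬E ∧ E) ∨ B) ∨ (E ∧ B) = a + b − a·b on (0.7574, 0.4012) = 0.8547
¬(((¬E ∧ E) ∨ B) ∨ (E ∧ B)) = 1 − 0.8547 = 0.1453

0.145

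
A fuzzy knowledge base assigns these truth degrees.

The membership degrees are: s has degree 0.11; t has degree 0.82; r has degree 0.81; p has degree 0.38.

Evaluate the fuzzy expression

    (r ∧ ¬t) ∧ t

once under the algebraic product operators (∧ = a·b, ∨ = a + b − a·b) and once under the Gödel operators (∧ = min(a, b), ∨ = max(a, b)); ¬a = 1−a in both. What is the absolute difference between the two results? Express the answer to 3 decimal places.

Under algebraic product:
  ¬t = 1 − 0.8200 = 0.1800
  r ∧ ¬t = a·b on (0.8100, 0.1800) = 0.1458
  (r ∧ ¬t) ∧ t = a·b on (0.1458, 0.8200) = 0.1196
  → value = 0.1196
Under Gödel:
  ¬t = 1 − 0.82 = 0.18
  r ∧ ¬t = min(a, b) on (0.81, 0.18) = 0.18
  (r ∧ ¬t) ∧ t = min(a, b) on (0.18, 0.82) = 0.18
  → value = 0.1800
|0.1196 − 0.1800| = 0.060

0.060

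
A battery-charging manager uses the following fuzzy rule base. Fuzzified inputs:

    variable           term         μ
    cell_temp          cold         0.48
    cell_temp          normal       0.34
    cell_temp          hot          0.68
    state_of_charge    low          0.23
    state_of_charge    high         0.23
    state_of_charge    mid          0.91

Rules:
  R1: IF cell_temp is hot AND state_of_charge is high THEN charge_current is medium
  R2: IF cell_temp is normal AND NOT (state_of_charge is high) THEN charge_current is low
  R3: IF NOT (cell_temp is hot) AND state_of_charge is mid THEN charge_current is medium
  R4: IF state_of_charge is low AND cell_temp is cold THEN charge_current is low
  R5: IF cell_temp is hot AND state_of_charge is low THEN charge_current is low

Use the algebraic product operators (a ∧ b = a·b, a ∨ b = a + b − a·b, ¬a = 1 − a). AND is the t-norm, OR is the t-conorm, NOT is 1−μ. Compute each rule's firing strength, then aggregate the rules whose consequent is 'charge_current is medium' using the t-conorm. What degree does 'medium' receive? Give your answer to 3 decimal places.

R1: hot=0.68, high=0.23; AND[a·b] → w = 0.1564
R2: normal=0.34, ¬high=1−0.23=0.77; AND[a·b] → w = 0.2618
R3: ¬hot=1−0.68=0.32, mid=0.91; AND[a·b] → w = 0.2912
R4: low=0.23, cold=0.48; AND[a·b] → w = 0.1104
R5: hot=0.68, low=0.23; AND[a·b] → w = 0.1564
Rules with consequent 'medium': {R1, R3} → strengths 0.1564, 0.2912
Aggregate via t-conorm [a + b − a·b]: 0.4021

0.402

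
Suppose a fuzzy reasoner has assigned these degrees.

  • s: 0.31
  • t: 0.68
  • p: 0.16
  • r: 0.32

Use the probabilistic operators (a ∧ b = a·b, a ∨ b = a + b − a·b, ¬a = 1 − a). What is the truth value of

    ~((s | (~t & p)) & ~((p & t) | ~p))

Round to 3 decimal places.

~t = 1 − 0.6800 = 0.3200
~t & p = a·b on (0.3200, 0.1600) = 0.0512
s | (~t & p) = a + b − a·b on (0.3100, 0.0512) = 0.3453
p & t = a·b on (0.1600, 0.6800) = 0.1088
~p = 1 − 0.1600 = 0.8400
(p & t) | ~p = a + b − a·b on (0.1088, 0.8400) = 0.8574
~((p & t) | ~p) = 1 − 0.8574 = 0.1426
(s | (~t & p)) & ~((p & t) | ~p) = a·b on (0.3453, 0.1426) = 0.0492
~((s | (~t & p)) & ~((p & t) | ~p)) = 1 − 0.0492 = 0.9508

0.951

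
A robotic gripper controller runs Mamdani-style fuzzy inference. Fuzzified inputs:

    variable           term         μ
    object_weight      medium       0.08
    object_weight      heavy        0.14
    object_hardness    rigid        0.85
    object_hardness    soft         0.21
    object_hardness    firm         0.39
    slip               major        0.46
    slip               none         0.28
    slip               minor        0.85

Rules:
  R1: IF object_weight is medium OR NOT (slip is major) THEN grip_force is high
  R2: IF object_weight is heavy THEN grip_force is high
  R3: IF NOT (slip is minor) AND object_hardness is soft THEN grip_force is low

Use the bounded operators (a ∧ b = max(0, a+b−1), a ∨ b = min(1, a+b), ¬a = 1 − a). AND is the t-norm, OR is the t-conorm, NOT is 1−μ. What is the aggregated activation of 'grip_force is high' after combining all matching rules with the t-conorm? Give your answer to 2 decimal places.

R1: medium=0.08, ¬major=1−0.46=0.54; OR[min(1, a+b)] → w = 0.62
R2: heavy=0.14 → w = 0.14
R3: ¬minor=1−0.85=0.15, soft=0.21; AND[max(0, a+b−1)] → w = 0.00
Rules with consequent 'high': {R1, R2} → strengths 0.62, 0.14
Aggregate via t-conorm [min(1, a+b)]: 0.76

0.76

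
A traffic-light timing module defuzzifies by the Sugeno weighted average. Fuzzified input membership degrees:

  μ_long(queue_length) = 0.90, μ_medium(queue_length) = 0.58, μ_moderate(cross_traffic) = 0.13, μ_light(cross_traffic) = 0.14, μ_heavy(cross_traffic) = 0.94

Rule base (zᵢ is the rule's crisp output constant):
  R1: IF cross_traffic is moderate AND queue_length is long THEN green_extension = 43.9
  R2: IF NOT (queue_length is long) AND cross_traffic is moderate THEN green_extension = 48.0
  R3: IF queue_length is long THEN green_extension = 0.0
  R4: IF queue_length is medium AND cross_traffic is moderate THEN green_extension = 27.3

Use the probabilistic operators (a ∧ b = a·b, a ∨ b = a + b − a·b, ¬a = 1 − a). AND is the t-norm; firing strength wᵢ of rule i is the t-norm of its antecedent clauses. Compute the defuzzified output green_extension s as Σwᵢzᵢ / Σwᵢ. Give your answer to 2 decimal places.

R1 (z=43.9): moderate=0.13, long=0.90; AND[a·b] → w = 0.1170
R2 (z=48.0): ¬long=1−0.90=0.10, moderate=0.13; AND[a·b] → w = 0.0130
R3 (z=0.0): long=0.90 → w = 0.9000
R4 (z=27.3): medium=0.58, moderate=0.13; AND[a·b] → w = 0.0754
Weighted average = (0.1170·43.9 + 0.0130·48.0 + 0.9000·0.0 + 0.0754·27.3) / (0.1170 + 0.0130 + 0.9000 + 0.0754)
  = 7.8187 / 1.1054 = 7.07

7.07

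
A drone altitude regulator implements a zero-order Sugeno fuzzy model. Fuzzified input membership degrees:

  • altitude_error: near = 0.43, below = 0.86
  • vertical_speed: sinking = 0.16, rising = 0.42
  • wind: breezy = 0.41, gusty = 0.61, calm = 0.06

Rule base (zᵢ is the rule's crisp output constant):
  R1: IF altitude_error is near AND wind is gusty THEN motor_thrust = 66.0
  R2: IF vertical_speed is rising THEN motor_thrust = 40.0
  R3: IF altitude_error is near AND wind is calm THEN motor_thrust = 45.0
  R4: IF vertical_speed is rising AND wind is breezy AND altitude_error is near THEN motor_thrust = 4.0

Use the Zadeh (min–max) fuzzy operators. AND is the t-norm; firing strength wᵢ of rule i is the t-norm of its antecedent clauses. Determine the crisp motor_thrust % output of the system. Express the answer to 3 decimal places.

37.515

R1 (z=66.0): near=0.43, gusty=0.61; AND[min(a, b)] → w = 0.43
R2 (z=40.0): rising=0.42 → w = 0.42
R3 (z=45.0): near=0.43, calm=0.06; AND[min(a, b)] → w = 0.06
R4 (z=4.0): rising=0.42, breezy=0.41, near=0.43; AND[min(a, b)] → w = 0.41
Weighted average = (0.43·66.0 + 0.42·40.0 + 0.06·45.0 + 0.41·4.0) / (0.43 + 0.42 + 0.06 + 0.41)
  = 49.5200 / 1.3200 = 37.515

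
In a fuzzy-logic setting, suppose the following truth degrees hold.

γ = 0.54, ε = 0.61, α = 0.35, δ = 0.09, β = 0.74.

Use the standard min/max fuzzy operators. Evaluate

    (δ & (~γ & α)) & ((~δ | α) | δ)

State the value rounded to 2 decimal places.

0.09

~γ = 1 − 0.54 = 0.46
~γ & α = min(a, b) on (0.46, 0.35) = 0.35
δ & (~γ & α) = min(a, b) on (0.09, 0.35) = 0.09
~δ = 1 − 0.09 = 0.91
~δ | α = max(a, b) on (0.91, 0.35) = 0.91
(~δ | α) | δ = max(a, b) on (0.91, 0.09) = 0.91
(δ & (~γ & α)) & ((~δ | α) | δ) = min(a, b) on (0.09, 0.91) = 0.09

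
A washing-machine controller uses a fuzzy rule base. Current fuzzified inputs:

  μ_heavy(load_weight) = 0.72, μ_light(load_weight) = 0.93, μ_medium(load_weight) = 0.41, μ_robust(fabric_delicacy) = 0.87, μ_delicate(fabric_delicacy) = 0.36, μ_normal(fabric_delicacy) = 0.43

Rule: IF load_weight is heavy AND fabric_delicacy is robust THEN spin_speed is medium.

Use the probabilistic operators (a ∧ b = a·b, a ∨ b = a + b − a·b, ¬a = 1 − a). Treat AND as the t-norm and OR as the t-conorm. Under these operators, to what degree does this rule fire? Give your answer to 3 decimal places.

firing strength: heavy=0.72, robust=0.87; AND[a·b] → w = 0.6264

0.626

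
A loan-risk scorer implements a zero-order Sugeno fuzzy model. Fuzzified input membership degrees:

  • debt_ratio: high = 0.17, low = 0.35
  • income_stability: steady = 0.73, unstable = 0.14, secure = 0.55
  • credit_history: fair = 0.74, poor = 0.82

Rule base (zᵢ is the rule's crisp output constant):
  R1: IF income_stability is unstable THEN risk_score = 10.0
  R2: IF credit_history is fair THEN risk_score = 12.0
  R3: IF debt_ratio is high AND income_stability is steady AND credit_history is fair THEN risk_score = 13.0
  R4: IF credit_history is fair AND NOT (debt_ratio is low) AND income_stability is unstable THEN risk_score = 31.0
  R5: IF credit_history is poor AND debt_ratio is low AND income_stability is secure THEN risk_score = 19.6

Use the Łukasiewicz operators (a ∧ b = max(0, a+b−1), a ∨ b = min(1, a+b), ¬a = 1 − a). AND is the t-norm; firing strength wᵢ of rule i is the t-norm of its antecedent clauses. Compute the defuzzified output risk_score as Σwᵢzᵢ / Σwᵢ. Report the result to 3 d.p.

11.682

R1 (z=10.0): unstable=0.14 → w = 0.14
R2 (z=12.0): fair=0.74 → w = 0.74
R3 (z=13.0): high=0.17, steady=0.73, fair=0.74; AND[max(0, a+b−1)] → w = 0.00
R4 (z=31.0): fair=0.74, ¬low=1−0.35=0.65, unstable=0.14; AND[max(0, a+b−1)] → w = 0.00
R5 (z=19.6): poor=0.82, low=0.35, secure=0.55; AND[max(0, a+b−1)] → w = 0.00
Weighted average = (0.14·10.0 + 0.74·12.0 + 0.00·13.0 + 0.00·31.0 + 0.00·19.6) / (0.14 + 0.74 + 0.00 + 0.00 + 0.00)
  = 10.2800 / 0.8800 = 11.682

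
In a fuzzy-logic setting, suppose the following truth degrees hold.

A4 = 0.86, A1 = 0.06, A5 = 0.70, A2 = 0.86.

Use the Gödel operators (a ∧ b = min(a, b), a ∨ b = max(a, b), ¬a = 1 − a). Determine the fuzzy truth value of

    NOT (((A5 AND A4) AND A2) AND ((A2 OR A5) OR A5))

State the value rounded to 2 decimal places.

A5 AND A4 = min(a, b) on (0.70, 0.86) = 0.70
(A5 AND A4) AND A2 = min(a, b) on (0.70, 0.86) = 0.70
A2 OR A5 = max(a, b) on (0.86, 0.70) = 0.86
(A2 OR A5) OR A5 = max(a, b) on (0.86, 0.70) = 0.86
((A5 AND A4) AND A2) AND ((A2 OR A5) OR A5) = min(a, b) on (0.70, 0.86) = 0.70
NOT (((A5 AND A4) AND A2) AND ((A2 OR A5) OR A5)) = 1 − 0.70 = 0.30

0.30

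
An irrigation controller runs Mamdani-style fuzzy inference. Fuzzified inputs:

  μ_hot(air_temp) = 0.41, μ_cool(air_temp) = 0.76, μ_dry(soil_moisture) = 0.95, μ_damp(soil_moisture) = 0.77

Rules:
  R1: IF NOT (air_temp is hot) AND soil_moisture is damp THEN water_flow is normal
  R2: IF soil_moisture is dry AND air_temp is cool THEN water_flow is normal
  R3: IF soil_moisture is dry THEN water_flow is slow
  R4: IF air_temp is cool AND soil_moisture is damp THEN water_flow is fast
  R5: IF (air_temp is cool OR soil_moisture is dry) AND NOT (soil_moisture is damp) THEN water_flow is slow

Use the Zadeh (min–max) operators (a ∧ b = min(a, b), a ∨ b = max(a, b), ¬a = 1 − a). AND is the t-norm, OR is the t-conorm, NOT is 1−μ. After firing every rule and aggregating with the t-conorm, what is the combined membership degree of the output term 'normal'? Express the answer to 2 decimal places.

R1: ¬hot=1−0.41=0.59, damp=0.77; AND[min(a, b)] → w = 0.59
R2: dry=0.95, cool=0.76; AND[min(a, b)] → w = 0.76
R3: dry=0.95 → w = 0.95
R4: cool=0.76, damp=0.77; AND[min(a, b)] → w = 0.76
R5: (cool=0.76 OR dry=0.95) = 0.95; AND[min(a, b)] with ¬damp=1−0.77=0.23 → w = 0.23
Rules with consequent 'normal': {R1, R2} → strengths 0.59, 0.76
Aggregate via t-conorm [max(a, b)]: 0.76

0.76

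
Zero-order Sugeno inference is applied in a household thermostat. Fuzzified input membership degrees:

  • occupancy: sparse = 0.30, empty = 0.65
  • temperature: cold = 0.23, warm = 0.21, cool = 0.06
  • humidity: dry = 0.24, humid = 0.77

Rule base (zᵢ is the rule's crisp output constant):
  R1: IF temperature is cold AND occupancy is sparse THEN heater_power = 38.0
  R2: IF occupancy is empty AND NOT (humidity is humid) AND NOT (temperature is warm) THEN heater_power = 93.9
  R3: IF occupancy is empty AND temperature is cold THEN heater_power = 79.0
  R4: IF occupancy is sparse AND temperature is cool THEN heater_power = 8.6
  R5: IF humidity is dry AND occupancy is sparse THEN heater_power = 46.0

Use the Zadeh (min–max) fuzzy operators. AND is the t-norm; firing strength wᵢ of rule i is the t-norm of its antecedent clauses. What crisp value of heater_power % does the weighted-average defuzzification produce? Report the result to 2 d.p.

60.67

R1 (z=38.0): cold=0.23, sparse=0.30; AND[min(a, b)] → w = 0.23
R2 (z=93.9): empty=0.65, ¬humid=1−0.77=0.23, ¬warm=1−0.21=0.79; AND[min(a, b)] → w = 0.23
R3 (z=79.0): empty=0.65, cold=0.23; AND[min(a, b)] → w = 0.23
R4 (z=8.6): sparse=0.30, cool=0.06; AND[min(a, b)] → w = 0.06
R5 (z=46.0): dry=0.24, sparse=0.30; AND[min(a, b)] → w = 0.24
Weighted average = (0.23·38.0 + 0.23·93.9 + 0.23·79.0 + 0.06·8.6 + 0.24·46.0) / (0.23 + 0.23 + 0.23 + 0.06 + 0.24)
  = 60.0630 / 0.9900 = 60.67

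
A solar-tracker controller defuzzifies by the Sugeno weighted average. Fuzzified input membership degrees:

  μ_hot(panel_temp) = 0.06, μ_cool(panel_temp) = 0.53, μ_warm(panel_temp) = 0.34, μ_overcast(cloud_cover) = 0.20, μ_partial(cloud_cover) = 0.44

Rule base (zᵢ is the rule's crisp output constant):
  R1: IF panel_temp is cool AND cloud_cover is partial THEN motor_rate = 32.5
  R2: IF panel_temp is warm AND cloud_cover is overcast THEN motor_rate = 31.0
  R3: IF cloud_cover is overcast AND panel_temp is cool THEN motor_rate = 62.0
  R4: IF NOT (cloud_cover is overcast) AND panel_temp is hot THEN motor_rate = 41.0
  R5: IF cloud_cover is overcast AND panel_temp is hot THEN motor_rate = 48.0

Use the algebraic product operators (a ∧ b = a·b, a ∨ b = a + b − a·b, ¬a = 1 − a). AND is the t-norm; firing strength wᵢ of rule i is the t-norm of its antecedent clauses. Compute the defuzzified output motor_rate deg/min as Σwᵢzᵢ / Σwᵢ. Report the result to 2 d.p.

R1 (z=32.5): cool=0.53, partial=0.44; AND[a·b] → w = 0.2332
R2 (z=31.0): warm=0.34, overcast=0.20; AND[a·b] → w = 0.0680
R3 (z=62.0): overcast=0.20, cool=0.53; AND[a·b] → w = 0.1060
R4 (z=41.0): ¬overcast=1−0.20=0.80, hot=0.06; AND[a·b] → w = 0.0480
R5 (z=48.0): overcast=0.20, hot=0.06; AND[a·b] → w = 0.0120
Weighted average = (0.2332·32.5 + 0.0680·31.0 + 0.1060·62.0 + 0.0480·41.0 + 0.0120·48.0) / (0.2332 + 0.0680 + 0.1060 + 0.0480 + 0.0120)
  = 18.8030 / 0.4672 = 40.25

40.25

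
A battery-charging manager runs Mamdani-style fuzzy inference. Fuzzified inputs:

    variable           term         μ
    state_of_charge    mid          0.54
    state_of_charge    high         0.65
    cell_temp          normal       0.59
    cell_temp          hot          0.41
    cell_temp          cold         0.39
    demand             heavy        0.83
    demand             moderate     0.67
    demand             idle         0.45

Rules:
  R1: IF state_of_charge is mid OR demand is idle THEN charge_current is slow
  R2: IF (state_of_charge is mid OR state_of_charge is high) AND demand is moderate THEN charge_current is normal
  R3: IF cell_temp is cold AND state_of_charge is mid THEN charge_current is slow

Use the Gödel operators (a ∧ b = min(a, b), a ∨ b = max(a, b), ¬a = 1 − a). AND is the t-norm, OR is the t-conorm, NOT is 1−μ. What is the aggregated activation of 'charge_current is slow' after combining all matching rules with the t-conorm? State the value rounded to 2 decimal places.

0.54

R1: mid=0.54, idle=0.45; OR[max(a, b)] → w = 0.54
R2: (mid=0.54 OR high=0.65) = 0.65; AND[min(a, b)] with moderate=0.67 → w = 0.65
R3: cold=0.39, mid=0.54; AND[min(a, b)] → w = 0.39
Rules with consequent 'slow': {R1, R3} → strengths 0.54, 0.39
Aggregate via t-conorm [max(a, b)]: 0.54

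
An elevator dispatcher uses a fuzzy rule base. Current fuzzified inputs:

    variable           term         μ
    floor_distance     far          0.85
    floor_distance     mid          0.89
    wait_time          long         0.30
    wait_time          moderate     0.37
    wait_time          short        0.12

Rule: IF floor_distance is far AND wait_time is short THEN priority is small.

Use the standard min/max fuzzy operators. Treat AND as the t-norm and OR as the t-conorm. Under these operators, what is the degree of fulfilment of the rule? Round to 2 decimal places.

firing strength: far=0.85, short=0.12; AND[min(a, b)] → w = 0.12

0.12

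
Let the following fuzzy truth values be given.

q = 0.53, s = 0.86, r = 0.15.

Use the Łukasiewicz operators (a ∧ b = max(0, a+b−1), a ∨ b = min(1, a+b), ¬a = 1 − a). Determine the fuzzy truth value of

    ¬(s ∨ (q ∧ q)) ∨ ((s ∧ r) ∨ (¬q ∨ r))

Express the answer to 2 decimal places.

0.71

q ∧ q = max(0, a+b−1) on (0.53, 0.53) = 0.06
s ∨ (q ∧ q) = min(1, a+b) on (0.86, 0.06) = 0.92
¬(s ∨ (q ∧ q)) = 1 − 0.92 = 0.08
s ∧ r = max(0, a+b−1) on (0.86, 0.15) = 0.01
¬q = 1 − 0.53 = 0.47
¬q ∨ r = min(1, a+b) on (0.47, 0.15) = 0.62
(s ∧ r) ∨ (¬q ∨ r) = min(1, a+b) on (0.01, 0.62) = 0.63
¬(s ∨ (q ∧ q)) ∨ ((s ∧ r) ∨ (¬q ∨ r)) = min(1, a+b) on (0.08, 0.63) = 0.71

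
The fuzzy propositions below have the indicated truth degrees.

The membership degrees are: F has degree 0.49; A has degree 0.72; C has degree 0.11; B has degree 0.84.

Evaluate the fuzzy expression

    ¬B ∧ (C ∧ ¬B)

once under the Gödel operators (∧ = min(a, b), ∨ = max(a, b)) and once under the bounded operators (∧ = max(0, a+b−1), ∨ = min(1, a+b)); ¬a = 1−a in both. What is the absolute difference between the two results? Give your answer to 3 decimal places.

Under Gödel:
  ¬B = 1 − 0.84 = 0.16
  ¬B = 1 − 0.84 = 0.16
  C ∧ ¬B = min(a, b) on (0.11, 0.16) = 0.11
  ¬B ∧ (C ∧ ¬B) = min(a, b) on (0.16, 0.11) = 0.11
  → value = 0.1100
Under bounded:
  ¬B = 1 − 0.84 = 0.16
  ¬B = 1 − 0.84 = 0.16
  C ∧ ¬B = max(0, a+b−1) on (0.11, 0.16) = 0.00
  ¬B ∧ (C ∧ ¬B) = max(0, a+b−1) on (0.16, 0.00) = 0.00
  → value = 0.0000
|0.1100 − 0.0000| = 0.110

0.110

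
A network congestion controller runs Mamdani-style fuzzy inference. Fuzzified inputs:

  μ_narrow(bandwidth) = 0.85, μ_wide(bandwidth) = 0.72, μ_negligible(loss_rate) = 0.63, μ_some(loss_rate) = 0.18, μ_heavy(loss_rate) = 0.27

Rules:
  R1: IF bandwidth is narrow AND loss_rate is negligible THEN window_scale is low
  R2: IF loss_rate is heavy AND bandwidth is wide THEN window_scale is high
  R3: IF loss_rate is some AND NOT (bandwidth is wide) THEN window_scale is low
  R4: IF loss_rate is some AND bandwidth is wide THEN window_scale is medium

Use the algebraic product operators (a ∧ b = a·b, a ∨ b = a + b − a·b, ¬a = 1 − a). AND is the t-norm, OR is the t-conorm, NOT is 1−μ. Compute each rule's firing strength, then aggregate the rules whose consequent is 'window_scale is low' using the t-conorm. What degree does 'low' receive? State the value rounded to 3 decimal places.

R1: narrow=0.85, negligible=0.63; AND[a·b] → w = 0.5355
R2: heavy=0.27, wide=0.72; AND[a·b] → w = 0.1944
R3: some=0.18, ¬wide=1−0.72=0.28; AND[a·b] → w = 0.0504
R4: some=0.18, wide=0.72; AND[a·b] → w = 0.1296
Rules with consequent 'low': {R1, R3} → strengths 0.5355, 0.0504
Aggregate via t-conorm [a + b − a·b]: 0.5589

0.559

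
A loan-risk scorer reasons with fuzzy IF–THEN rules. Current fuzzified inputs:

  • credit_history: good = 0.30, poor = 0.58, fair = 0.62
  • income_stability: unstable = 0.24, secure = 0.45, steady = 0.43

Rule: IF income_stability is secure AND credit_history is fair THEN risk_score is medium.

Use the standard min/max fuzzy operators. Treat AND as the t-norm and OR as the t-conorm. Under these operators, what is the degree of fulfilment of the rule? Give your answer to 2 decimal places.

0.45

firing strength: secure=0.45, fair=0.62; AND[min(a, b)] → w = 0.45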